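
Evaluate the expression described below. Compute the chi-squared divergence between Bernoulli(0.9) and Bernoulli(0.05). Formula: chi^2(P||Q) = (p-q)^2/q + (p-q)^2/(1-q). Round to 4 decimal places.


Chi-squared divergence between Bernoulli distributions:
chi^2 = (p-q)^2/q + (p-q)^2/(1-q).
p = 0.9, q = 0.05, p-q = 0.85.
(p-q)^2 = 0.7225.
term1 = 0.7225/0.05 = 14.45.
term2 = 0.7225/0.95 = 0.760526.
chi^2 = 14.45 + 0.760526 = 15.2105

15.2105


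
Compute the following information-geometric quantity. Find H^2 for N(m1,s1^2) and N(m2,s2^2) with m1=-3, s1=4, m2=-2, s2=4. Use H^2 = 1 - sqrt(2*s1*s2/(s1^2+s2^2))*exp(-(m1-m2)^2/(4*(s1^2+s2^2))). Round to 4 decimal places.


Squared Hellinger distance for Gaussians:
H^2 = 1 - sqrt(2*s1*s2/(s1^2+s2^2)) * exp(-(m1-m2)^2/(4*(s1^2+s2^2))).
s1^2 = 16, s2^2 = 16, s1^2+s2^2 = 32.
sqrt(2*4*4/(32)) = 1.0.
(m1-m2)^2 = (-1)^2 = 1.
exp(-1/(4*32)) = exp(-0.007812) = 0.992218.
H^2 = 1 - 1.0*0.992218 = 0.0078

0.0078


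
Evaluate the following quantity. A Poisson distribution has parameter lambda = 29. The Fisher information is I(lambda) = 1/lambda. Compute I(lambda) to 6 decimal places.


Fisher information for Poisson: I(lambda) = 1/lambda.
lambda = 29.
I(lambda) = 1/29 = 0.034483

0.034483


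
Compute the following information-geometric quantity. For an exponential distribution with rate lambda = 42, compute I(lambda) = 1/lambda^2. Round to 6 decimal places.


Fisher information for exponential: I(lambda) = 1/lambda^2.
lambda = 42, lambda^2 = 1764.
I = 1/1764 = 0.000567

0.000567


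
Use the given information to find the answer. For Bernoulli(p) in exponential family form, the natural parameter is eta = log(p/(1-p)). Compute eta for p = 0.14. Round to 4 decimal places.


Natural parameter for Bernoulli: eta = log(p/(1-p)).
p = 0.14, 1-p = 0.86.
p/(1-p) = 0.162791.
eta = log(0.162791) = -1.8153

-1.8153


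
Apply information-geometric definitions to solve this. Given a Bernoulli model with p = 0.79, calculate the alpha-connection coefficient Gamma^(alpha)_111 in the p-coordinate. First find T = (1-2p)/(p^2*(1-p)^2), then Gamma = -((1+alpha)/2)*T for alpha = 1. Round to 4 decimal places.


Skewness (Amari-Chentsov) tensor: T = (1-2p)/(p^2*(1-p)^2).
p = 0.79, 1-2p = -0.58, p^2 = 0.6241, (1-p)^2 = 0.0441.
T = -0.58/(0.6241 * 0.0441) = -21.07343.
In the p-coordinate, Gamma^(alpha) = Gamma^(0) - (alpha/2)*T with Gamma^(0) = (1/2)*g'(p) = -T/2,
so Gamma^(alpha) = -((1+alpha)/2)*T.
alpha = 1, -(1+alpha)/2 = -1.0.
Gamma = -1.0 * -21.07343 = 21.0734

21.0734


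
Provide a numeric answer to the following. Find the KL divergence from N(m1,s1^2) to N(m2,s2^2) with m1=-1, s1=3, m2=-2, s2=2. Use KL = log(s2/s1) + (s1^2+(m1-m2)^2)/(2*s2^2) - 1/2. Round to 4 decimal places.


KL divergence between normal distributions:
KL = log(s2/s1) + (s1^2 + (m1-m2)^2)/(2*s2^2) - 1/2.
log(2/3) = -0.405465.
(3^2 + (-1--2)^2)/(2*2^2) = (9 + 1)/8 = 1.25.
KL = -0.405465 + 1.25 - 0.5 = 0.3445

0.3445


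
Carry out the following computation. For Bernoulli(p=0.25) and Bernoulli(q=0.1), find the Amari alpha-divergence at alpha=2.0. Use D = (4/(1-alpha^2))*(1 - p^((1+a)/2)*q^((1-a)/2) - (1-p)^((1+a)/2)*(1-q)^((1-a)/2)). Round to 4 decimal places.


Amari alpha-divergence:
D = (4/(1-alpha^2))*(1 - p^((1+a)/2)*q^((1-a)/2) - (1-p)^((1+a)/2)*(1-q)^((1-a)/2)).
alpha = 2.0, p = 0.25, q = 0.1.
e1 = (1+alpha)/2 = 1.5, e2 = (1-alpha)/2 = -0.5.
t1 = p^e1 * q^e2 = 0.25^1.5 * 0.1^-0.5 = 0.395285.
t2 = (1-p)^e1 * (1-q)^e2 = 0.75^1.5 * 0.9^-0.5 = 0.684653.
4/(1-alpha^2) = -1.333333.
D = -1.333333*(1 - 0.395285 - 0.684653) = 0.1066

0.1066


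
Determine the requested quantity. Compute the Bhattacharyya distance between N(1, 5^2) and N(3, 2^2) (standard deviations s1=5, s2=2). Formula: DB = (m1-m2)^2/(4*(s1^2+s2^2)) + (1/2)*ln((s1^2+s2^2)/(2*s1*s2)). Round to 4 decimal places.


Bhattacharyya distance between two Gaussians:
DB = (m1-m2)^2/(4*(s1^2+s2^2)) + (1/2)*ln((s1^2+s2^2)/(2*s1*s2)).
(m1-m2)^2 = (-2)^2 = 4.
s1^2+s2^2 = 25 + 4 = 29.
term1 = 4/116 = 0.034483.
term2 = 0.5*ln(29/20.0) = 0.185782.
DB = 0.034483 + 0.185782 = 0.2203

0.2203


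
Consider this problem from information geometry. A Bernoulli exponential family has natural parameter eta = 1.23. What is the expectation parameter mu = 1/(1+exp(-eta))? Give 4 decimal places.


Dual coordinate (expectation parameter) for Bernoulli:
mu = 1/(1+exp(-eta)).
eta = 1.23.
exp(-eta) = exp(-1.23) = 0.292293.
mu = 1/(1+0.292293) = 0.7738

0.7738


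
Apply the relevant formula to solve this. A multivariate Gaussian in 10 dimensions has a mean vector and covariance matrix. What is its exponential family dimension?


Exponential family dimension calculation:
For 10-dim MVN: mean has 10 params, covariance has 10*11/2 = 55 unique entries.
Total dim = 10 + 55 = 65.

65


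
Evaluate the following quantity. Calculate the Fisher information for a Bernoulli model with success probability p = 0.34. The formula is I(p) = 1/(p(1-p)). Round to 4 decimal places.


For Bernoulli(p), Fisher information is I(p) = 1/(p*(1-p)).
p = 0.34, 1-p = 0.66.
p*(1-p) = 0.2244.
I(p) = 1/0.2244 = 4.4563

4.4563


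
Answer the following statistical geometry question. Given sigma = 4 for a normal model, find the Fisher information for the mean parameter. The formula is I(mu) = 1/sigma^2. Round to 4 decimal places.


The Fisher information for the mean of a normal distribution is I(mu) = 1/sigma^2.
sigma = 4, so sigma^2 = 16.
I(mu) = 1/16 = 0.0625

0.0625


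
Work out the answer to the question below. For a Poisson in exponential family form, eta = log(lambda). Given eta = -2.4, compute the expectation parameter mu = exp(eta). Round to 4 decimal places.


Expectation parameter for Poisson exponential family:
mu = exp(eta).
eta = -2.4.
mu = exp(-2.4) = 0.0907

0.0907


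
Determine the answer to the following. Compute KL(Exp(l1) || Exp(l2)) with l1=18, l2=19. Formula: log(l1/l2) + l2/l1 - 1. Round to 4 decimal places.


KL divergence for exponential family:
KL = log(l1/l2) + l2/l1 - 1.
log(18/19) = -0.054067.
19/18 = 1.055556.
KL = -0.054067 + 1.055556 - 1 = 0.0015

0.0015


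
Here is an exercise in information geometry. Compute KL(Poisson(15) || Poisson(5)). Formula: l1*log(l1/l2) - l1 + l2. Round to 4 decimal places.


KL divergence for Poisson:
KL = l1*log(l1/l2) - l1 + l2.
l1 = 15, l2 = 5.
log(15/5) = 1.098612.
l1*log(l1/l2) = 15 * 1.098612 = 16.479184.
KL = 16.479184 - 15 + 5 = 6.4792

6.4792


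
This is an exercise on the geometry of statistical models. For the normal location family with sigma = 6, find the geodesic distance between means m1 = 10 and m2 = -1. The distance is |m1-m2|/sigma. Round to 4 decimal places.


On the fixed-variance normal subfamily, geodesic distance = |m1-m2|/sigma.
|10 - -1| = 11.
sigma = 6.
d = 11/6 = 1.8333

1.8333


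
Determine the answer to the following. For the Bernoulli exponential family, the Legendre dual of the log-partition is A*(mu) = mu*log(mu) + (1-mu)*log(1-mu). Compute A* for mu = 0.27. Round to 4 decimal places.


Legendre transform for Bernoulli:
A*(mu) = mu*log(mu) + (1-mu)*log(1-mu).
mu = 0.27, 1-mu = 0.73.
mu*log(mu) = 0.27*log(0.27) = -0.35352.
(1-mu)*log(1-mu) = 0.73*log(0.73) = -0.229739.
A* = -0.35352 + -0.229739 = -0.5833

-0.5833


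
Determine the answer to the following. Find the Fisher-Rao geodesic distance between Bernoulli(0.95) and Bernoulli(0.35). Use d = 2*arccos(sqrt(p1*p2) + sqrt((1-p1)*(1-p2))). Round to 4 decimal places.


Geodesic distance on Bernoulli manifold:
d(p1,p2) = 2*arccos(sqrt(p1*p2) + sqrt((1-p1)*(1-p2))).
sqrt(p1*p2) = sqrt(0.95*0.35) = 0.576628.
sqrt((1-p1)*(1-p2)) = sqrt(0.05*0.65) = 0.180278.
arg = 0.576628 + 0.180278 = 0.756906.
d = 2*arccos(0.756906) = 1.4245

1.4245


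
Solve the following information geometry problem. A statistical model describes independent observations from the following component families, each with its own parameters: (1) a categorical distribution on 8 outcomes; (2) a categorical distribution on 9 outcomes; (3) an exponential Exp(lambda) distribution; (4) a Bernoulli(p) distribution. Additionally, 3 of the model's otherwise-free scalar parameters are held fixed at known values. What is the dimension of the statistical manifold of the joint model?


The dimension of a statistical manifold equals the number of free
(independent) real parameters of the model. For a product of independent
blocks the parameter counts add.
- categorical on 8 outcomes (probabilities sum to 1): 8-1 = 7.
- categorical on 9 outcomes (probabilities sum to 1): 9-1 = 8.
- exponential (lambda): 1.
- Bernoulli (p): 1.
Total = 7 + 8 + 1 + 1 = 17.
3 parameter(s) fixed at known values: 17 - 3 = 14.
Dimension = 14

14


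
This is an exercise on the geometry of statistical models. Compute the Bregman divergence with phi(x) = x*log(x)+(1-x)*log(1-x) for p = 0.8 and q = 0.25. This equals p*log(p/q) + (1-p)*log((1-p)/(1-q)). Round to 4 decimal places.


Bregman divergence with negative entropy generator:
D = p*log(p/q) + (1-p)*log((1-p)/(1-q)).
p = 0.8, q = 0.25.
p*log(p/q) = 0.8*log(0.8/0.25) = 0.930521.
(1-p)*log((1-p)/(1-q)) = 0.2*log(0.2/0.75) = -0.264351.
D = 0.930521 + -0.264351 = 0.6662

0.6662


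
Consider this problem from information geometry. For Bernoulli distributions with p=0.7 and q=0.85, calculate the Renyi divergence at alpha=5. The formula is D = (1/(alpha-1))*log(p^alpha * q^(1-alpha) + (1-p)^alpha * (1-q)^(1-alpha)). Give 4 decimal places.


Renyi divergence of order alpha between Bernoulli distributions:
D = (1/(alpha-1))*log(p^alpha * q^(1-alpha) + (1-p)^alpha * (1-q)^(1-alpha)).
alpha = 5, p = 0.7, q = 0.85.
p^alpha * q^(1-alpha) = 0.7^5 * 0.85^-4 = 0.321969.
(1-p)^alpha * (1-q)^(1-alpha) = 0.3^5 * 0.15^-4 = 4.8.
sum = 0.321969 + 4.8 = 5.121969.
D = (1/4)*log(5.121969) = 0.4084

0.4084


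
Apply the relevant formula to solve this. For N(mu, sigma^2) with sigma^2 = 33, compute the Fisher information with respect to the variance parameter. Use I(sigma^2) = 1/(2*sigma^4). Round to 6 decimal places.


Fisher information for variance: I(sigma^2) = 1/(2*sigma^4).
sigma^2 = 33, so sigma^4 = 1089.
I = 1/(2*1089) = 1/2178 = 0.000459

0.000459


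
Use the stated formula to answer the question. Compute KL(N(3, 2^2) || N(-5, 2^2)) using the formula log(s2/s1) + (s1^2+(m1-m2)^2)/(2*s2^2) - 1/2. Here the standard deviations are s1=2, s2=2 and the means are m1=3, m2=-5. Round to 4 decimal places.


KL divergence between normal distributions:
KL = log(s2/s1) + (s1^2 + (m1-m2)^2)/(2*s2^2) - 1/2.
log(2/2) = 0.0.
(2^2 + (3--5)^2)/(2*2^2) = (4 + 64)/8 = 8.5.
KL = 0.0 + 8.5 - 0.5 = 8.0000

8.0000


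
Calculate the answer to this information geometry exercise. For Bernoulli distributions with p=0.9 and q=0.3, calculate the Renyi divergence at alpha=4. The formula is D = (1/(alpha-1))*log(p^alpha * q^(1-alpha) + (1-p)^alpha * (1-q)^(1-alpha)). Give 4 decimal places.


Renyi divergence of order alpha between Bernoulli distributions:
D = (1/(alpha-1))*log(p^alpha * q^(1-alpha) + (1-p)^alpha * (1-q)^(1-alpha)).
alpha = 4, p = 0.9, q = 0.3.
p^alpha * q^(1-alpha) = 0.9^4 * 0.3^-3 = 24.3.
(1-p)^alpha * (1-q)^(1-alpha) = 0.1^4 * 0.7^-3 = 0.000292.
sum = 24.3 + 0.000292 = 24.300292.
D = (1/3)*log(24.300292) = 1.0635

1.0635


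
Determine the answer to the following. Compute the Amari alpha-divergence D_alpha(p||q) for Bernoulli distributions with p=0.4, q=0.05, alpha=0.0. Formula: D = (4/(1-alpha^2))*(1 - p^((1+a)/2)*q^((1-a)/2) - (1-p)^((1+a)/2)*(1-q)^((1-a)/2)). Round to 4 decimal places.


Amari alpha-divergence:
D = (4/(1-alpha^2))*(1 - p^((1+a)/2)*q^((1-a)/2) - (1-p)^((1+a)/2)*(1-q)^((1-a)/2)).
alpha = 0.0, p = 0.4, q = 0.05.
e1 = (1+alpha)/2 = 0.5, e2 = (1-alpha)/2 = 0.5.
t1 = p^e1 * q^e2 = 0.4^0.5 * 0.05^0.5 = 0.141421.
t2 = (1-p)^e1 * (1-q)^e2 = 0.6^0.5 * 0.95^0.5 = 0.754983.
4/(1-alpha^2) = 4.0.
D = 4.0*(1 - 0.141421 - 0.754983) = 0.4144

0.4144


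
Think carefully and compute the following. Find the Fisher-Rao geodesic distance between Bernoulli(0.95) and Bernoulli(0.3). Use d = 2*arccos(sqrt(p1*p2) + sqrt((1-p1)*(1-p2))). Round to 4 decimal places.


Geodesic distance on Bernoulli manifold:
d(p1,p2) = 2*arccos(sqrt(p1*p2) + sqrt((1-p1)*(1-p2))).
sqrt(p1*p2) = sqrt(0.95*0.3) = 0.533854.
sqrt((1-p1)*(1-p2)) = sqrt(0.05*0.7) = 0.187083.
arg = 0.533854 + 0.187083 = 0.720937.
d = 2*arccos(0.720937) = 1.5313

1.5313


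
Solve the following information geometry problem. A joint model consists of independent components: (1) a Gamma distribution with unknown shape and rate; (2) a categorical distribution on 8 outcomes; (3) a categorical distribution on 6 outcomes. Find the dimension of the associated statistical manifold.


The dimension of a statistical manifold equals the number of free
(independent) real parameters of the model. For a product of independent
blocks the parameter counts add.
- Gamma (shape, rate): 2.
- categorical on 8 outcomes (probabilities sum to 1): 8-1 = 7.
- categorical on 6 outcomes (probabilities sum to 1): 6-1 = 5.
Total = 2 + 7 + 5 = 14.
Dimension = 14

14


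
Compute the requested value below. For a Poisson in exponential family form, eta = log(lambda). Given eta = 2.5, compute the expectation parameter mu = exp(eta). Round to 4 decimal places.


Expectation parameter for Poisson exponential family:
mu = exp(eta).
eta = 2.5.
mu = exp(2.5) = 12.1825

12.1825


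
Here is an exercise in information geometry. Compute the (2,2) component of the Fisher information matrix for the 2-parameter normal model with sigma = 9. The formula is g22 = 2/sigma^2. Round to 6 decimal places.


For the 2-parameter normal family, the Fisher metric has:
  g11 = 1/sigma^2, g22 = 2/sigma^2.
sigma = 9, sigma^2 = 81.
g22 = 0.024691

0.024691


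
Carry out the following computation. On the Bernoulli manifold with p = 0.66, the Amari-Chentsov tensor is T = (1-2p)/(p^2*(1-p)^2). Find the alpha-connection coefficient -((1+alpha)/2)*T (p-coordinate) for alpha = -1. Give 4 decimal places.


Skewness (Amari-Chentsov) tensor: T = (1-2p)/(p^2*(1-p)^2).
p = 0.66, 1-2p = -0.32, p^2 = 0.4356, (1-p)^2 = 0.1156.
T = -0.32/(0.4356 * 0.1156) = -6.354835.
In the p-coordinate, Gamma^(alpha) = Gamma^(0) - (alpha/2)*T with Gamma^(0) = (1/2)*g'(p) = -T/2,
so Gamma^(alpha) = -((1+alpha)/2)*T.
alpha = -1, -(1+alpha)/2 = 0.0.
Gamma = 0.0 * -6.354835 = 0.0000

0.0000


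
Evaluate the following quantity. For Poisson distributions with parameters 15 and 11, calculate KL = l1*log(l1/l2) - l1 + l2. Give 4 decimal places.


KL divergence for Poisson:
KL = l1*log(l1/l2) - l1 + l2.
l1 = 15, l2 = 11.
log(15/11) = 0.310155.
l1*log(l1/l2) = 15 * 0.310155 = 4.652324.
KL = 4.652324 - 15 + 11 = 0.6523

0.6523


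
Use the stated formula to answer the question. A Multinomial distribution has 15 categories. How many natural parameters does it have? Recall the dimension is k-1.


Exponential family dimension calculation:
For Multinomial with k=15 categories, dim = k-1 = 14.

14


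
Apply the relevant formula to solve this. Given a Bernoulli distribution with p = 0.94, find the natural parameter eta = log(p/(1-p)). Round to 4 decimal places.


Natural parameter for Bernoulli: eta = log(p/(1-p)).
p = 0.94, 1-p = 0.06.
p/(1-p) = 15.666667.
eta = log(15.666667) = 2.7515

2.7515


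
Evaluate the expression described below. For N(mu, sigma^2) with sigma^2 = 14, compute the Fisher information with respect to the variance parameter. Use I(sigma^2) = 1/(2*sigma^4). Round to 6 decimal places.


Fisher information for variance: I(sigma^2) = 1/(2*sigma^4).
sigma^2 = 14, so sigma^4 = 196.
I = 1/(2*196) = 1/392 = 0.002551

0.002551


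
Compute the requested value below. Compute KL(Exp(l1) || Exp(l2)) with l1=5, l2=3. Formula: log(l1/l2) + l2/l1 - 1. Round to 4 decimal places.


KL divergence for exponential family:
KL = log(l1/l2) + l2/l1 - 1.
log(5/3) = 0.510826.
3/5 = 0.6.
KL = 0.510826 + 0.6 - 1 = 0.1108

0.1108


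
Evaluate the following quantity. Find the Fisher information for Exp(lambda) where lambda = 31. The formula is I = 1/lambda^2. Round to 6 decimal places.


Fisher information for exponential: I(lambda) = 1/lambda^2.
lambda = 31, lambda^2 = 961.
I = 1/961 = 0.001041

0.001041


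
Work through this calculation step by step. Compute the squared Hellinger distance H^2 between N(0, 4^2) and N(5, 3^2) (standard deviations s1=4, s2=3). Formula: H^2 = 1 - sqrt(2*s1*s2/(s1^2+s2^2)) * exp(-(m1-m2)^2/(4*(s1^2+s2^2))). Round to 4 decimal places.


Squared Hellinger distance for Gaussians:
H^2 = 1 - sqrt(2*s1*s2/(s1^2+s2^2)) * exp(-(m1-m2)^2/(4*(s1^2+s2^2))).
s1^2 = 16, s2^2 = 9, s1^2+s2^2 = 25.
sqrt(2*4*3/(25)) = 0.979796.
(m1-m2)^2 = (-5)^2 = 25.
exp(-25/(4*25)) = exp(-0.25) = 0.778801.
H^2 = 1 - 0.979796*0.778801 = 0.2369

0.2369


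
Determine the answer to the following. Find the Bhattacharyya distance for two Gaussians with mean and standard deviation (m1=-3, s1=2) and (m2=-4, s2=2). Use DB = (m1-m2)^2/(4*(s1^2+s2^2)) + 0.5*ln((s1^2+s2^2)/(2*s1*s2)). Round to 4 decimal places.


Bhattacharyya distance between two Gaussians:
DB = (m1-m2)^2/(4*(s1^2+s2^2)) + (1/2)*ln((s1^2+s2^2)/(2*s1*s2)).
(m1-m2)^2 = (1)^2 = 1.
s1^2+s2^2 = 4 + 4 = 8.
term1 = 1/32 = 0.03125.
term2 = 0.5*ln(8/8.0) = 0.0.
DB = 0.03125 + 0.0 = 0.0313

0.0313


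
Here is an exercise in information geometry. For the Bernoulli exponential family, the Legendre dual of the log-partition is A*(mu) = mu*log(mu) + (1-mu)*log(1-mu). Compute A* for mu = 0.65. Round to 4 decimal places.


Legendre transform for Bernoulli:
A*(mu) = mu*log(mu) + (1-mu)*log(1-mu).
mu = 0.65, 1-mu = 0.35.
mu*log(mu) = 0.65*log(0.65) = -0.280009.
(1-mu)*log(1-mu) = 0.35*log(0.35) = -0.367438.
A* = -0.280009 + -0.367438 = -0.6474

-0.6474


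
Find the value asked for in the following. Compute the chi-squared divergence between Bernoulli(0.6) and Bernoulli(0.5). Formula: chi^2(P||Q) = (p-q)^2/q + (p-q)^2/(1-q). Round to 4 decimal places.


Chi-squared divergence between Bernoulli distributions:
chi^2 = (p-q)^2/q + (p-q)^2/(1-q).
p = 0.6, q = 0.5, p-q = 0.1.
(p-q)^2 = 0.01.
term1 = 0.01/0.5 = 0.02.
term2 = 0.01/0.5 = 0.02.
chi^2 = 0.02 + 0.02 = 0.0400

0.0400


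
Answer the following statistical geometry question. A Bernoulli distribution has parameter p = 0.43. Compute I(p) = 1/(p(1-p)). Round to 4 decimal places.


For Bernoulli(p), Fisher information is I(p) = 1/(p*(1-p)).
p = 0.43, 1-p = 0.57.
p*(1-p) = 0.2451.
I(p) = 1/0.2451 = 4.0800

4.0800


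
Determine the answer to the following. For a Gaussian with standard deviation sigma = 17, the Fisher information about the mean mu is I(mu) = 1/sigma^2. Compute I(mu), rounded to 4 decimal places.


The Fisher information for the mean of a normal distribution is I(mu) = 1/sigma^2.
sigma = 17, so sigma^2 = 289.
I(mu) = 1/289 = 0.0035

0.0035


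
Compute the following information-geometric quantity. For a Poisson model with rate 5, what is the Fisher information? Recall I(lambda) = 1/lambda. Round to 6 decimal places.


Fisher information for Poisson: I(lambda) = 1/lambda.
lambda = 5.
I(lambda) = 1/5 = 0.200000

0.200000


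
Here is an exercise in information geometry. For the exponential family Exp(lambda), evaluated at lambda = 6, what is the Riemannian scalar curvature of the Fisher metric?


This family has a single free parameter, so its statistical manifold
is 1-dimensional. The Riemann curvature tensor of any 1-dimensional
Riemannian manifold vanishes identically, so R = 0.

0


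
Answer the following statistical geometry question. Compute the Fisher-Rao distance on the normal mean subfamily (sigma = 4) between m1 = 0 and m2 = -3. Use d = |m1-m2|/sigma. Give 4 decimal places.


On the fixed-variance normal subfamily, geodesic distance = |m1-m2|/sigma.
|0 - -3| = 3.
sigma = 4.
d = 3/4 = 0.7500

0.7500


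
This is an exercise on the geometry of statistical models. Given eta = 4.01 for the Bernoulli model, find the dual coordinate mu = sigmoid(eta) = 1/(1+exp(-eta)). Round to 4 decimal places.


Dual coordinate (expectation parameter) for Bernoulli:
mu = 1/(1+exp(-eta)).
eta = 4.01.
exp(-eta) = exp(-4.01) = 0.018133.
mu = 1/(1+0.018133) = 0.9822

0.9822


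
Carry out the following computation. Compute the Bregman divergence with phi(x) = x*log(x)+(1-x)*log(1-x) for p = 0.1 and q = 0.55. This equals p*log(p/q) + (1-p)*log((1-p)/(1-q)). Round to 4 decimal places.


Bregman divergence with negative entropy generator:
D = p*log(p/q) + (1-p)*log((1-p)/(1-q)).
p = 0.1, q = 0.55.
p*log(p/q) = 0.1*log(0.1/0.55) = -0.170475.
(1-p)*log((1-p)/(1-q)) = 0.9*log(0.9/0.45) = 0.623832.
D = -0.170475 + 0.623832 = 0.4534

0.4534


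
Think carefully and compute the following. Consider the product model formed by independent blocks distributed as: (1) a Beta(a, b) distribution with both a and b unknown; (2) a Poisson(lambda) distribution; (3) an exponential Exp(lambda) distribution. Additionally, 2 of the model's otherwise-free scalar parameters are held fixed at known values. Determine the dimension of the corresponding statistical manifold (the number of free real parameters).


The dimension of a statistical manifold equals the number of free
(independent) real parameters of the model. For a product of independent
blocks the parameter counts add.
- Beta (a, b): 2.
- Poisson (lambda): 1.
- exponential (lambda): 1.
Total = 2 + 1 + 1 = 4.
2 parameter(s) fixed at known values: 4 - 2 = 2.
Dimension = 2

2


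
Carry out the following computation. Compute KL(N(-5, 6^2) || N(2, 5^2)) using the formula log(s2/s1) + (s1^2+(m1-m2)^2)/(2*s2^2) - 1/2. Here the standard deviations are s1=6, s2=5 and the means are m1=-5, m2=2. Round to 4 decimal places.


KL divergence between normal distributions:
KL = log(s2/s1) + (s1^2 + (m1-m2)^2)/(2*s2^2) - 1/2.
log(5/6) = -0.182322.
(6^2 + (-5-2)^2)/(2*5^2) = (36 + 49)/50 = 1.7.
KL = -0.182322 + 1.7 - 0.5 = 1.0177

1.0177


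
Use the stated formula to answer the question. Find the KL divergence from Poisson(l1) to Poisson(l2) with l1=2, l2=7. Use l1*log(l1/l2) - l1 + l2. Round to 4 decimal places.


KL divergence for Poisson:
KL = l1*log(l1/l2) - l1 + l2.
l1 = 2, l2 = 7.
log(2/7) = -1.252763.
l1*log(l1/l2) = 2 * -1.252763 = -2.505526.
KL = -2.505526 - 2 + 7 = 2.4945

2.4945


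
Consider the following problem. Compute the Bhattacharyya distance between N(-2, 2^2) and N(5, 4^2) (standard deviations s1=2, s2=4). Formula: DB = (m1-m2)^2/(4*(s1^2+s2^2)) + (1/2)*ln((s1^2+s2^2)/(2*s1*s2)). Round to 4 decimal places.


Bhattacharyya distance between two Gaussians:
DB = (m1-m2)^2/(4*(s1^2+s2^2)) + (1/2)*ln((s1^2+s2^2)/(2*s1*s2)).
(m1-m2)^2 = (-7)^2 = 49.
s1^2+s2^2 = 4 + 16 = 20.
term1 = 49/80 = 0.6125.
term2 = 0.5*ln(20/16.0) = 0.111572.
DB = 0.6125 + 0.111572 = 0.7241

0.7241


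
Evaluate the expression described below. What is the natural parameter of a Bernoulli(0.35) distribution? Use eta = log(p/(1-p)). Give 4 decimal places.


Natural parameter for Bernoulli: eta = log(p/(1-p)).
p = 0.35, 1-p = 0.65.
p/(1-p) = 0.538462.
eta = log(0.538462) = -0.6190

-0.6190


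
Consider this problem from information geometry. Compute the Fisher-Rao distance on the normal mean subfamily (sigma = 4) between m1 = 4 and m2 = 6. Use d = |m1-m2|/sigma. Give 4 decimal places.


On the fixed-variance normal subfamily, geodesic distance = |m1-m2|/sigma.
|4 - 6| = 2.
sigma = 4.
d = 2/4 = 0.5000

0.5000


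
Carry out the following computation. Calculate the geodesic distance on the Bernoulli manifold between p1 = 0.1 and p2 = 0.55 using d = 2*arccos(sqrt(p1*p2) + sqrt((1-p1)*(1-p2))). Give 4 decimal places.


Geodesic distance on Bernoulli manifold:
d(p1,p2) = 2*arccos(sqrt(p1*p2) + sqrt((1-p1)*(1-p2))).
sqrt(p1*p2) = sqrt(0.1*0.55) = 0.234521.
sqrt((1-p1)*(1-p2)) = sqrt(0.9*0.45) = 0.636396.
arg = 0.234521 + 0.636396 = 0.870917.
d = 2*arccos(0.870917) = 1.0275

1.0275


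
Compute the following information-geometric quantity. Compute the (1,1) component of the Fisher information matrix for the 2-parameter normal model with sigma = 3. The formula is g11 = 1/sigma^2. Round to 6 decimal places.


For the 2-parameter normal family, the Fisher metric has:
  g11 = 1/sigma^2, g22 = 2/sigma^2.
sigma = 3, sigma^2 = 9.
g11 = 0.111111

0.111111


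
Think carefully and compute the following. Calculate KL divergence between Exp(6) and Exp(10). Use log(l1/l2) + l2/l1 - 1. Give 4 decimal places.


KL divergence for exponential family:
KL = log(l1/l2) + l2/l1 - 1.
log(6/10) = -0.510826.
10/6 = 1.666667.
KL = -0.510826 + 1.666667 - 1 = 0.1558

0.1558


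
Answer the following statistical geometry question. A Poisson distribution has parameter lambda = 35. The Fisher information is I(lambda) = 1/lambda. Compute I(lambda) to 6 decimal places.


Fisher information for Poisson: I(lambda) = 1/lambda.
lambda = 35.
I(lambda) = 1/35 = 0.028571

0.028571


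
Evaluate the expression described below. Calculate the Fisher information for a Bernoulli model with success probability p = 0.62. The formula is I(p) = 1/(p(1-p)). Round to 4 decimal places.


For Bernoulli(p), Fisher information is I(p) = 1/(p*(1-p)).
p = 0.62, 1-p = 0.38.
p*(1-p) = 0.2356.
I(p) = 1/0.2356 = 4.2445

4.2445


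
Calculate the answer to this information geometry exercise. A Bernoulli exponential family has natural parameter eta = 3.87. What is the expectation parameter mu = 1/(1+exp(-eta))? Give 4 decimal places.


Dual coordinate (expectation parameter) for Bernoulli:
mu = 1/(1+exp(-eta)).
eta = 3.87.
exp(-eta) = exp(-3.87) = 0.020858.
mu = 1/(1+0.020858) = 0.9796

0.9796


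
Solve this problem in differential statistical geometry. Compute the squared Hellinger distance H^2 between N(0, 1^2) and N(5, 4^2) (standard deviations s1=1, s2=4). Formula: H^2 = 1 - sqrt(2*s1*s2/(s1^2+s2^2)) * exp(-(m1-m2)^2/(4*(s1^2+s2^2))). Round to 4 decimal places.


Squared Hellinger distance for Gaussians:
H^2 = 1 - sqrt(2*s1*s2/(s1^2+s2^2)) * exp(-(m1-m2)^2/(4*(s1^2+s2^2))).
s1^2 = 1, s2^2 = 16, s1^2+s2^2 = 17.
sqrt(2*1*4/(17)) = 0.685994.
(m1-m2)^2 = (-5)^2 = 25.
exp(-25/(4*17)) = exp(-0.367647) = 0.692362.
H^2 = 1 - 0.685994*0.692362 = 0.5250

0.5250


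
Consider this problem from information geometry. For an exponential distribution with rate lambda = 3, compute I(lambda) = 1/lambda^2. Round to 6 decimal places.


Fisher information for exponential: I(lambda) = 1/lambda^2.
lambda = 3, lambda^2 = 9.
I = 1/9 = 0.111111

0.111111


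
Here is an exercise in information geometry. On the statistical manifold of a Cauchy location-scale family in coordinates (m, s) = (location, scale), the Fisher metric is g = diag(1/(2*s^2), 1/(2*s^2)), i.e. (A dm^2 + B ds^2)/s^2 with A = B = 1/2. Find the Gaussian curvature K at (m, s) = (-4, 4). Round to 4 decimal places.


The metric has the form g = (A dm^2 + B ds^2)/s^2 with A = 1/2, B = 1/2.
Substitute u = sqrt(A/B)*m: g = B*(du^2 + ds^2)/s^2, i.e. B times the
Poincare upper half-plane metric, which has constant Gaussian curvature -1.
Scaling a 2D metric by a constant c divides the Gaussian curvature by c,
so K = -1/B = -1/(1/2) = -2.0000 everywhere (the point (m, s) = (-4, 4) is irrelevant:
the curvature is constant).
The requested Gaussian curvature is K = -2.0000.

-2.0000


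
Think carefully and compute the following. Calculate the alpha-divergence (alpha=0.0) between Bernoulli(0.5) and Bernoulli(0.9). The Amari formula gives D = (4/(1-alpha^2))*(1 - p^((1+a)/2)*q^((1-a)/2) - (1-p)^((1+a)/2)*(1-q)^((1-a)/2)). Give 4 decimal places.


Amari alpha-divergence:
D = (4/(1-alpha^2))*(1 - p^((1+a)/2)*q^((1-a)/2) - (1-p)^((1+a)/2)*(1-q)^((1-a)/2)).
alpha = 0.0, p = 0.5, q = 0.9.
e1 = (1+alpha)/2 = 0.5, e2 = (1-alpha)/2 = 0.5.
t1 = p^e1 * q^e2 = 0.5^0.5 * 0.9^0.5 = 0.67082.
t2 = (1-p)^e1 * (1-q)^e2 = 0.5^0.5 * 0.1^0.5 = 0.223607.
4/(1-alpha^2) = 4.0.
D = 4.0*(1 - 0.67082 - 0.223607) = 0.4223

0.4223


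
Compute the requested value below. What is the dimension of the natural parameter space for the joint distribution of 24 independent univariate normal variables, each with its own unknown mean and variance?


Exponential family dimension calculation:
Each univariate normal has two natural parameters (mu/sigma^2 and -1/(2 sigma^2)).
With 24 independent components, dim = 2 * 24 = 48.

48


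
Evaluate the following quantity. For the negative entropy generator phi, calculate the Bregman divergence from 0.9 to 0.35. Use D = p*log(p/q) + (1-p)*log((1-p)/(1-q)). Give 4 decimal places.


Bregman divergence with negative entropy generator:
D = p*log(p/q) + (1-p)*log((1-p)/(1-q)).
p = 0.9, q = 0.35.
p*log(p/q) = 0.9*log(0.9/0.35) = 0.850015.
(1-p)*log((1-p)/(1-q)) = 0.1*log(0.1/0.65) = -0.18718.
D = 0.850015 + -0.18718 = 0.6628

0.6628


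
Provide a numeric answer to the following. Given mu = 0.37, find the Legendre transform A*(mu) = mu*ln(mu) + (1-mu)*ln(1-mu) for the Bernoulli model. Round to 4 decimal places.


Legendre transform for Bernoulli:
A*(mu) = mu*log(mu) + (1-mu)*log(1-mu).
mu = 0.37, 1-mu = 0.63.
mu*log(mu) = 0.37*log(0.37) = -0.367873.
(1-mu)*log(1-mu) = 0.63*log(0.63) = -0.291082.
A* = -0.367873 + -0.291082 = -0.6590

-0.6590


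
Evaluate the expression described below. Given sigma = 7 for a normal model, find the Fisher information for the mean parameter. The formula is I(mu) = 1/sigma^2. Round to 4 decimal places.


The Fisher information for the mean of a normal distribution is I(mu) = 1/sigma^2.
sigma = 7, so sigma^2 = 49.
I(mu) = 1/49 = 0.0204

0.0204


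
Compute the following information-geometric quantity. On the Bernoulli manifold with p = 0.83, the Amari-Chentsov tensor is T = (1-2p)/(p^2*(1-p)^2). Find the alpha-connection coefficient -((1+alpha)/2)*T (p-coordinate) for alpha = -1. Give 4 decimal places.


Skewness (Amari-Chentsov) tensor: T = (1-2p)/(p^2*(1-p)^2).
p = 0.83, 1-2p = -0.66, p^2 = 0.6889, (1-p)^2 = 0.0289.
T = -0.66/(0.6889 * 0.0289) = -33.150487.
In the p-coordinate, Gamma^(alpha) = Gamma^(0) - (alpha/2)*T with Gamma^(0) = (1/2)*g'(p) = -T/2,
so Gamma^(alpha) = -((1+alpha)/2)*T.
alpha = -1, -(1+alpha)/2 = 0.0.
Gamma = 0.0 * -33.150487 = 0.0000

0.0000


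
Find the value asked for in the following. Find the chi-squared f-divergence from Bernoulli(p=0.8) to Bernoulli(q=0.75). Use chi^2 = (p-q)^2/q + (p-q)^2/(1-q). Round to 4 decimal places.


Chi-squared divergence between Bernoulli distributions:
chi^2 = (p-q)^2/q + (p-q)^2/(1-q).
p = 0.8, q = 0.75, p-q = 0.05.
(p-q)^2 = 0.0025.
term1 = 0.0025/0.75 = 0.003333.
term2 = 0.0025/0.25 = 0.01.
chi^2 = 0.003333 + 0.01 = 0.0133

0.0133


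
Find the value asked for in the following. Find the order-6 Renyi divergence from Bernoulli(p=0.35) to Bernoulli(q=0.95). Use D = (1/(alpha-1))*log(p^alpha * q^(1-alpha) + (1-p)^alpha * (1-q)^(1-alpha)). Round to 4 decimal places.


Renyi divergence of order alpha between Bernoulli distributions:
D = (1/(alpha-1))*log(p^alpha * q^(1-alpha) + (1-p)^alpha * (1-q)^(1-alpha)).
alpha = 6, p = 0.35, q = 0.95.
p^alpha * q^(1-alpha) = 0.35^6 * 0.95^-5 = 0.002376.
(1-p)^alpha * (1-q)^(1-alpha) = 0.65^6 * 0.05^-5 = 241340.45.
sum = 0.002376 + 241340.45 = 241340.452376.
D = (1/5)*log(241340.452376) = 2.4788

2.4788


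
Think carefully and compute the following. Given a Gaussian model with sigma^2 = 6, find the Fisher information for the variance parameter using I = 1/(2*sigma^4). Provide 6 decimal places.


Fisher information for variance: I(sigma^2) = 1/(2*sigma^4).
sigma^2 = 6, so sigma^4 = 36.
I = 1/(2*36) = 1/72 = 0.013889

0.013889


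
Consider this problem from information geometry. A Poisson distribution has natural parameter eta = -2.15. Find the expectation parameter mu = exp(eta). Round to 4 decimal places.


Expectation parameter for Poisson exponential family:
mu = exp(eta).
eta = -2.15.
mu = exp(-2.15) = 0.1165

0.1165


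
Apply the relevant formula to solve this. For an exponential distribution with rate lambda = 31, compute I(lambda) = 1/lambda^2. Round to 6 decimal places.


Fisher information for exponential: I(lambda) = 1/lambda^2.
lambda = 31, lambda^2 = 961.
I = 1/961 = 0.001041

0.001041


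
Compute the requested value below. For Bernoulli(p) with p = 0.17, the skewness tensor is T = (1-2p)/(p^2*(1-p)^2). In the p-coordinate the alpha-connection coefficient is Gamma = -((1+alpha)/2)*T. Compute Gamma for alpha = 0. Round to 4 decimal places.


Skewness (Amari-Chentsov) tensor: T = (1-2p)/(p^2*(1-p)^2).
p = 0.17, 1-2p = 0.66, p^2 = 0.0289, (1-p)^2 = 0.6889.
T = 0.66/(0.0289 * 0.6889) = 33.150487.
In the p-coordinate, Gamma^(alpha) = Gamma^(0) - (alpha/2)*T with Gamma^(0) = (1/2)*g'(p) = -T/2,
so Gamma^(alpha) = -((1+alpha)/2)*T.
alpha = 0, -(1+alpha)/2 = -0.5.
Gamma = -0.5 * 33.150487 = -16.5752

-16.5752


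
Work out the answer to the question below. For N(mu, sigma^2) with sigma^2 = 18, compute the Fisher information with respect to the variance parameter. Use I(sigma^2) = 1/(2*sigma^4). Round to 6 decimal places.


Fisher information for variance: I(sigma^2) = 1/(2*sigma^4).
sigma^2 = 18, so sigma^4 = 324.
I = 1/(2*324) = 1/648 = 0.001543

0.001543


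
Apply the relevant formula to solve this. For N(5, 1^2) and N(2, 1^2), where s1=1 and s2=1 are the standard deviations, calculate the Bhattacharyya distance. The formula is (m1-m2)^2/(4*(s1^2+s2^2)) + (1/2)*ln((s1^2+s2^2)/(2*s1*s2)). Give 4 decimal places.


Bhattacharyya distance between two Gaussians:
DB = (m1-m2)^2/(4*(s1^2+s2^2)) + (1/2)*ln((s1^2+s2^2)/(2*s1*s2)).
(m1-m2)^2 = (3)^2 = 9.
s1^2+s2^2 = 1 + 1 = 2.
term1 = 9/8 = 1.125.
term2 = 0.5*ln(2/2.0) = 0.0.
DB = 1.125 + 0.0 = 1.1250

1.1250


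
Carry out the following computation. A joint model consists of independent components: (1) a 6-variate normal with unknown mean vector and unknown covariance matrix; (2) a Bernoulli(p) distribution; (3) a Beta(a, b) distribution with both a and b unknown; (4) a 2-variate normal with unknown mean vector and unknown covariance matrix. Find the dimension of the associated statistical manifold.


The dimension of a statistical manifold equals the number of free
(independent) real parameters of the model. For a product of independent
blocks the parameter counts add.
- 6-variate normal: 6 (mean) + 6*7/2 = 21 (symmetric covariance) = 27.
- Bernoulli (p): 1.
- Beta (a, b): 2.
- 2-variate normal: 2 (mean) + 2*3/2 = 3 (symmetric covariance) = 5.
Total = 27 + 1 + 2 + 5 = 35.
Dimension = 35

35


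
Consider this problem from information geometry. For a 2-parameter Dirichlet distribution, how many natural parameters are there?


Exponential family dimension calculation:
Dirichlet with 2 components has 2 natural parameters.

2


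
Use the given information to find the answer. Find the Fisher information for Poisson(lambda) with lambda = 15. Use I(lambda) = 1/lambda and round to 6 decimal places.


Fisher information for Poisson: I(lambda) = 1/lambda.
lambda = 15.
I(lambda) = 1/15 = 0.066667

0.066667


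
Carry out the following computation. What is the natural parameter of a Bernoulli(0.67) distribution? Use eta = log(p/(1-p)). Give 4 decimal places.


Natural parameter for Bernoulli: eta = log(p/(1-p)).
p = 0.67, 1-p = 0.33.
p/(1-p) = 2.030303.
eta = log(2.030303) = 0.7082

0.7082


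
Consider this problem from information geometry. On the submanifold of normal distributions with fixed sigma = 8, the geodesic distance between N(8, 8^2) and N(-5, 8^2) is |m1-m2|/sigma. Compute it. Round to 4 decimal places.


On the fixed-variance normal subfamily, geodesic distance = |m1-m2|/sigma.
|8 - -5| = 13.
sigma = 8.
d = 13/8 = 1.6250

1.6250


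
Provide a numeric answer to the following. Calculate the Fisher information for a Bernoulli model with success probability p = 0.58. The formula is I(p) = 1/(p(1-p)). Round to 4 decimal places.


For Bernoulli(p), Fisher information is I(p) = 1/(p*(1-p)).
p = 0.58, 1-p = 0.42.
p*(1-p) = 0.2436.
I(p) = 1/0.2436 = 4.1051

4.1051


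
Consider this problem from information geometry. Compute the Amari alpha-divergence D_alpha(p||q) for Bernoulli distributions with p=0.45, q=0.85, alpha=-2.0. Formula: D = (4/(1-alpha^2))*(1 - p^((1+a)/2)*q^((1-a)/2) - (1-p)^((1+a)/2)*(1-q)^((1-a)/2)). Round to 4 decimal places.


Amari alpha-divergence:
D = (4/(1-alpha^2))*(1 - p^((1+a)/2)*q^((1-a)/2) - (1-p)^((1+a)/2)*(1-q)^((1-a)/2)).
alpha = -2.0, p = 0.45, q = 0.85.
e1 = (1+alpha)/2 = -0.5, e2 = (1-alpha)/2 = 1.5.
t1 = p^e1 * q^e2 = 0.45^-0.5 * 0.85^1.5 = 1.168213.
t2 = (1-p)^e1 * (1-q)^e2 = 0.55^-0.5 * 0.15^1.5 = 0.078335.
4/(1-alpha^2) = -1.333333.
D = -1.333333*(1 - 1.168213 - 0.078335) = 0.3287

0.3287


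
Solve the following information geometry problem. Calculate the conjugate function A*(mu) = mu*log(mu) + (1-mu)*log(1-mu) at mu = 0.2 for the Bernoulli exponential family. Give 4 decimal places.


Legendre transform for Bernoulli:
A*(mu) = mu*log(mu) + (1-mu)*log(1-mu).
mu = 0.2, 1-mu = 0.8.
mu*log(mu) = 0.2*log(0.2) = -0.321888.
(1-mu)*log(1-mu) = 0.8*log(0.8) = -0.178515.
A* = -0.321888 + -0.178515 = -0.5004

-0.5004


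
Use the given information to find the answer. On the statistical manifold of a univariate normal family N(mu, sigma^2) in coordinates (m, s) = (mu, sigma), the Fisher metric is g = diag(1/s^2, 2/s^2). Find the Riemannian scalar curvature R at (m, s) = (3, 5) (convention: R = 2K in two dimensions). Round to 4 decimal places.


The metric has the form g = (A dm^2 + B ds^2)/s^2 with A = 1, B = 2.
Substitute u = sqrt(A/B)*m: g = B*(du^2 + ds^2)/s^2, i.e. B times the
Poincare upper half-plane metric, which has constant Gaussian curvature -1.
Scaling a 2D metric by a constant c divides the Gaussian curvature by c,
so K = -1/B = -1/(2) = -0.5000 everywhere (the point (m, s) = (3, 5) is irrelevant:
the curvature is constant).
Scalar curvature in dimension 2: R = 2K = -2/(2) = -1.0000.

-1.0000


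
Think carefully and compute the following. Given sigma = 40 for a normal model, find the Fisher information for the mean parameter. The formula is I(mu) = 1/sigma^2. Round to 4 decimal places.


The Fisher information for the mean of a normal distribution is I(mu) = 1/sigma^2.
sigma = 40, so sigma^2 = 1600.
I(mu) = 1/1600 = 0.0006

0.0006


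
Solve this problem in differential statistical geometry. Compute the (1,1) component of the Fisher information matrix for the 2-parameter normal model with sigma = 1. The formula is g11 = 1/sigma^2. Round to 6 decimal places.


For the 2-parameter normal family, the Fisher metric has:
  g11 = 1/sigma^2, g22 = 2/sigma^2.
sigma = 1, sigma^2 = 1.
g11 = 1.000000

1.000000


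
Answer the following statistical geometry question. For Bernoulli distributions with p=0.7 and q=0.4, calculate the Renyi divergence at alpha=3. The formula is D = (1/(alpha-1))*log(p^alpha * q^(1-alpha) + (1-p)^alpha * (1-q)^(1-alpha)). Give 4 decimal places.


Renyi divergence of order alpha between Bernoulli distributions:
D = (1/(alpha-1))*log(p^alpha * q^(1-alpha) + (1-p)^alpha * (1-q)^(1-alpha)).
alpha = 3, p = 0.7, q = 0.4.
p^alpha * q^(1-alpha) = 0.7^3 * 0.4^-2 = 2.14375.
(1-p)^alpha * (1-q)^(1-alpha) = 0.3^3 * 0.6^-2 = 0.075.
sum = 2.14375 + 0.075 = 2.21875.
D = (1/2)*log(2.21875) = 0.3985

0.3985


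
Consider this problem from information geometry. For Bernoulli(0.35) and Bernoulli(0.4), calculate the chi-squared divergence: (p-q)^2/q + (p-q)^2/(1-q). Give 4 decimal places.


Chi-squared divergence between Bernoulli distributions:
chi^2 = (p-q)^2/q + (p-q)^2/(1-q).
p = 0.35, q = 0.4, p-q = -0.05.
(p-q)^2 = 0.0025.
term1 = 0.0025/0.4 = 0.00625.
term2 = 0.0025/0.6 = 0.004167.
chi^2 = 0.00625 + 0.004167 = 0.0104

0.0104


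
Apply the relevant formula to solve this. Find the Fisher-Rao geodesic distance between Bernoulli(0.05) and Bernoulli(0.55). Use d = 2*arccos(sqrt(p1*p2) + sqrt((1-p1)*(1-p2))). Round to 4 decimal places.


Geodesic distance on Bernoulli manifold:
d(p1,p2) = 2*arccos(sqrt(p1*p2) + sqrt((1-p1)*(1-p2))).
sqrt(p1*p2) = sqrt(0.05*0.55) = 0.165831.
sqrt((1-p1)*(1-p2)) = sqrt(0.95*0.45) = 0.653835.
arg = 0.165831 + 0.653835 = 0.819666.
d = 2*arccos(0.819666) = 1.2199

1.2199
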